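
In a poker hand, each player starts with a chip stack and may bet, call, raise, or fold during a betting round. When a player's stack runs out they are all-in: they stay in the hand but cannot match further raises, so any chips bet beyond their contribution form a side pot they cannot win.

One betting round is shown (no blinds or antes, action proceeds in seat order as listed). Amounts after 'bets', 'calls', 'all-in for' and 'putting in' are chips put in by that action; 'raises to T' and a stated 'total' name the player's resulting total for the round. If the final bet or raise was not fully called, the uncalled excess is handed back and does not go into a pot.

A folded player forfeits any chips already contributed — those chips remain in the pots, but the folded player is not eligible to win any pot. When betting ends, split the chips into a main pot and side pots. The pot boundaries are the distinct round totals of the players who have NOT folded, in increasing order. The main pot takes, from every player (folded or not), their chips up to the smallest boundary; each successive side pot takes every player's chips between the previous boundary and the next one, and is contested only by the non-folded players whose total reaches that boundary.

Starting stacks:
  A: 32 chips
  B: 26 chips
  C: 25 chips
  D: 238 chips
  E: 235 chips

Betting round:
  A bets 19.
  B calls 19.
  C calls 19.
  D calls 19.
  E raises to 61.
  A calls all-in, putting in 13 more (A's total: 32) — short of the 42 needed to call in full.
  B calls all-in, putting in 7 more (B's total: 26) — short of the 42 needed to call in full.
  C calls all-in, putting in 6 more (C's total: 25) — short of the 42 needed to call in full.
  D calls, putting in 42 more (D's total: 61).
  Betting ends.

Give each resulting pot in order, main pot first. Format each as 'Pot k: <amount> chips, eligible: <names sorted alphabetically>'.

Pot 1: 125 chips, eligible: A, B, C, D, E
Pot 2: 4 chips, eligible: A, B, D, E
Pot 3: 18 chips, eligible: A, D, E
Pot 4: 58 chips, eligible: D, E

Derivation:
Contributions: A=32, B=26, C=25, D=61, E=61
Pot levels (distinct totals of non-folded players): 25, 26, 32, 61
Layer 1-25: 25 each from A, B, C, D, E = 25*5 = 125 chips; eligible A, B, C, D, E
Layer 26-26: 1 each from A, B, D, E = 1*4 = 4 chips; eligible A, B, D, E
Layer 27-32: 6 each from A, D, E = 6*3 = 18 chips; eligible A, D, E
Layer 33-61: 29 each from D, E = 29*2 = 58 chips; eligible D, E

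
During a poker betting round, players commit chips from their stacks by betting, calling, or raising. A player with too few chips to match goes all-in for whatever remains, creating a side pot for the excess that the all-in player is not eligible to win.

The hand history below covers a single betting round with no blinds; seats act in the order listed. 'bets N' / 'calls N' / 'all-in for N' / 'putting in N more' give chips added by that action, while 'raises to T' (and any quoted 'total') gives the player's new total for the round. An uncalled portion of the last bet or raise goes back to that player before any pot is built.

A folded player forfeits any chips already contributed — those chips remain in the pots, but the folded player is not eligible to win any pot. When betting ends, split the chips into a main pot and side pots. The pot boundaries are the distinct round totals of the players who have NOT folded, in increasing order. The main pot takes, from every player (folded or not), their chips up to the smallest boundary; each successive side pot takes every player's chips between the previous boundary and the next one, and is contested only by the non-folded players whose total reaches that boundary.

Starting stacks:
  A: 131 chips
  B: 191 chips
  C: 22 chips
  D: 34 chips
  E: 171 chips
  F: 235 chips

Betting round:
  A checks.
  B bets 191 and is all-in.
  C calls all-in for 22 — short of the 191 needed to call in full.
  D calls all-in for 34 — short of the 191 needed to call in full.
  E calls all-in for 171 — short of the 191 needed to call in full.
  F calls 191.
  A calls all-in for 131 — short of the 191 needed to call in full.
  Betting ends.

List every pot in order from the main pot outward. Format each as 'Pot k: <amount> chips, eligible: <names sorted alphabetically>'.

Pot 1: 132 chips, eligible: A, B, C, D, E, F
Pot 2: 60 chips, eligible: A, B, D, E, F
Pot 3: 388 chips, eligible: A, B, E, F
Pot 4: 120 chips, eligible: B, E, F
Pot 5: 40 chips, eligible: B, F

Derivation:
Contributions: A=131, B=191, C=22, D=34, E=171, F=191
Pot levels (distinct totals of non-folded players): 22, 34, 131, 171, 191
Layer 1-22: 22 each from A, B, C, D, E, F = 22*6 = 132 chips; eligible A, B, C, D, E, F
Layer 23-34: 12 each from A, B, D, E, F = 12*5 = 60 chips; eligible A, B, D, E, F
Layer 35-131: 97 each from A, B, E, F = 97*4 = 388 chips; eligible A, B, E, F
Layer 132-171: 40 each from B, E, F = 40*3 = 120 chips; eligible B, E, F
Layer 172-191: 20 each from B, F = 20*2 = 40 chips; eligible B, F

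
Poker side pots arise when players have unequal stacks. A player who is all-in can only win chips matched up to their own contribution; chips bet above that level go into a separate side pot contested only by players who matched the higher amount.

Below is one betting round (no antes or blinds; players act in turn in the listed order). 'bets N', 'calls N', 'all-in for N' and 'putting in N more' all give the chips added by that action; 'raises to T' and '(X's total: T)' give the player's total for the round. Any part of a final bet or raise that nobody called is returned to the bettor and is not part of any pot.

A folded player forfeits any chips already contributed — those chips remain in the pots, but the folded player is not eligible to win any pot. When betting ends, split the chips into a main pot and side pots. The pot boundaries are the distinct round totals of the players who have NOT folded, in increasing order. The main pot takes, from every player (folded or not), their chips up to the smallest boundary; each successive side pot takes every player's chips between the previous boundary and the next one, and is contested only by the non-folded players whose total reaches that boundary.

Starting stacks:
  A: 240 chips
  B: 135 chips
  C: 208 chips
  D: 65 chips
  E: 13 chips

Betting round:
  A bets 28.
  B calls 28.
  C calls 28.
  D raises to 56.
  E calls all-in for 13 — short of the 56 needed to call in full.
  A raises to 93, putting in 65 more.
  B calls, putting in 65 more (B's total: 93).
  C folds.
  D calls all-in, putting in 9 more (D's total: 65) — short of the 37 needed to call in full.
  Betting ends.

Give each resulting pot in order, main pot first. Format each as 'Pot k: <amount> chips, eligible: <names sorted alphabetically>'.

Pot 1: 65 chips, eligible: A, B, D, E
Pot 2: 171 chips, eligible: A, B, D
Pot 3: 56 chips, eligible: A, B

Derivation:
Contributions: A=93, B=93, C=28, D=65, E=13
Folded: C
Pot levels (distinct totals of non-folded players): 13, 65, 93
Layer 1-13: 13 each from A, B, C, D, E = 13*5 = 65 chips; eligible A, B, D, E
Layer 14-65: A 52 + B 52 + C 15 + D 52 = 171 chips; eligible A, B, D
Layer 66-93: 28 each from A, B = 28*2 = 56 chips; eligible A, B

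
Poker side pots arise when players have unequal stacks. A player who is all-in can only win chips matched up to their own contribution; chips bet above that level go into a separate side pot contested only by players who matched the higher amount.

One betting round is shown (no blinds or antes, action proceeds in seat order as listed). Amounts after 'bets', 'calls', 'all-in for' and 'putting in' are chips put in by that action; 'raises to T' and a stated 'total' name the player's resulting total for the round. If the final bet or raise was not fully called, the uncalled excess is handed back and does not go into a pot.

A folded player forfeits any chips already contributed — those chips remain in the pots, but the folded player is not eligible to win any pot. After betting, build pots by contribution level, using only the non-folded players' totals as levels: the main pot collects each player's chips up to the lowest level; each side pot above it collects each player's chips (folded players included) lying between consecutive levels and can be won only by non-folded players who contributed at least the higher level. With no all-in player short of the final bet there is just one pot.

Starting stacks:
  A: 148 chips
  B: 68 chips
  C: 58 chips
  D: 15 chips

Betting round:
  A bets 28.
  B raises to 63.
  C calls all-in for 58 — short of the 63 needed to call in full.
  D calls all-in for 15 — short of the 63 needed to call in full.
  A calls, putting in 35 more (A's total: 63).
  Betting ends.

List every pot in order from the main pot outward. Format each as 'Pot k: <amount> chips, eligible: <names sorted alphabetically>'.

Pot 1: 60 chips, eligible: A, B, C, D
Pot 2: 129 chips, eligible: A, B, C
Pot 3: 10 chips, eligible: A, B

Derivation:
Contributions: A=63, B=63, C=58, D=15
Pot levels (distinct totals of non-folded players): 15, 58, 63
Layer 1-15: 15 each from A, B, C, D = 15*4 = 60 chips; eligible A, B, C, D
Layer 16-58: 43 each from A, B, C = 43*3 = 129 chips; eligible A, B, C
Layer 59-63: 5 each from A, B = 5*2 = 10 chips; eligible A, B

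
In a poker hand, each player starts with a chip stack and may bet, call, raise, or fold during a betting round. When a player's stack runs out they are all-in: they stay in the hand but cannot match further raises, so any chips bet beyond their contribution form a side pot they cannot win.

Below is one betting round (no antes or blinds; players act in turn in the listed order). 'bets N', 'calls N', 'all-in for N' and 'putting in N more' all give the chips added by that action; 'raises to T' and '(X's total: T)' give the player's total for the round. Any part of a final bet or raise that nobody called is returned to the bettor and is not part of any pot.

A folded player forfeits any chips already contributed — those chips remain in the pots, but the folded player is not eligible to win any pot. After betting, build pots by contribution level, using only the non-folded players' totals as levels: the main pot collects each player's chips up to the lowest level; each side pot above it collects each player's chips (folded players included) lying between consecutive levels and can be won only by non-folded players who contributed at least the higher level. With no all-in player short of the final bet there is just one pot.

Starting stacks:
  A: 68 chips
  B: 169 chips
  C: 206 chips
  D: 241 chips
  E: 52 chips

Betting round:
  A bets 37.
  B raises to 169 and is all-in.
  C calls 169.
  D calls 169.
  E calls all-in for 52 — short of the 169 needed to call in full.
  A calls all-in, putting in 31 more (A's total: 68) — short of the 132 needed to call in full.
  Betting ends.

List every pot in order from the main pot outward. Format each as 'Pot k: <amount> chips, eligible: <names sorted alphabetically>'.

Contributions: A=68, B=169, C=169, D=169, E=52
Pot levels (distinct totals of non-folded players): 52, 68, 169
Layer 1-52: 52 each from A, B, C, D, E = 52*5 = 260 chips; eligible A, B, C, D, E
Layer 53-68: 16 each from A, B, C, D = 16*4 = 64 chips; eligible A, B, C, D
Layer 69-169: 101 each from B, C, D = 101*3 = 303 chips; eligible B, C, D

Pot 1: 260 chips, eligible: A, B, C, D, E
Pot 2: 64 chips, eligible: A, B, C, D
Pot 3: 303 chips, eligible: B, C, D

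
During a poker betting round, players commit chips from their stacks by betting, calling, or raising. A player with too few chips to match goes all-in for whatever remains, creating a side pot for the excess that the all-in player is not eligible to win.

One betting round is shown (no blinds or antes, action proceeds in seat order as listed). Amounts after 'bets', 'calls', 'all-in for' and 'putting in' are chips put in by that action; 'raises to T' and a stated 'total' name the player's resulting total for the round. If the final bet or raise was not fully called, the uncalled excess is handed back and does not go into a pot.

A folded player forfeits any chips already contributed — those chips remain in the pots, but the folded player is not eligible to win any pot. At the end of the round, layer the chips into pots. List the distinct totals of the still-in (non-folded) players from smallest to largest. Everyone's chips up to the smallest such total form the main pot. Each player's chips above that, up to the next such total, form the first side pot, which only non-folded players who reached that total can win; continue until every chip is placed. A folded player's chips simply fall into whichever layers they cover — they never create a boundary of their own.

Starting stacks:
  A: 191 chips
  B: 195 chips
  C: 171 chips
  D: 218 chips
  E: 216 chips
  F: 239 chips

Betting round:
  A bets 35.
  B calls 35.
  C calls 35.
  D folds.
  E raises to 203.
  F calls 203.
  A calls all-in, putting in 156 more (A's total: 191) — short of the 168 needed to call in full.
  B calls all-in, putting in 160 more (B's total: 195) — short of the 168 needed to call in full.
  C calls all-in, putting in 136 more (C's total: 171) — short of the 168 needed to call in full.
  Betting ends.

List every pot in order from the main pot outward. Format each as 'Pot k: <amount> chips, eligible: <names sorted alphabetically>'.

Contributions: A=191, B=195, C=171, E=203, F=203
Folded: D
Pot levels (distinct totals of non-folded players): 171, 191, 195, 203
Layer 1-171: 171 each from A, B, C, E, F = 171*5 = 855 chips; eligible A, B, C, E, F
Layer 172-191: 20 each from A, B, E, F = 20*4 = 80 chips; eligible A, B, E, F
Layer 192-195: 4 each from B, E, F = 4*3 = 12 chips; eligible B, E, F
Layer 196-203: 8 each from E, F = 8*2 = 16 chips; eligible E, F

Pot 1: 855 chips, eligible: A, B, C, E, F
Pot 2: 80 chips, eligible: A, B, E, F
Pot 3: 12 chips, eligible: B, E, F
Pot 4: 16 chips, eligible: E, F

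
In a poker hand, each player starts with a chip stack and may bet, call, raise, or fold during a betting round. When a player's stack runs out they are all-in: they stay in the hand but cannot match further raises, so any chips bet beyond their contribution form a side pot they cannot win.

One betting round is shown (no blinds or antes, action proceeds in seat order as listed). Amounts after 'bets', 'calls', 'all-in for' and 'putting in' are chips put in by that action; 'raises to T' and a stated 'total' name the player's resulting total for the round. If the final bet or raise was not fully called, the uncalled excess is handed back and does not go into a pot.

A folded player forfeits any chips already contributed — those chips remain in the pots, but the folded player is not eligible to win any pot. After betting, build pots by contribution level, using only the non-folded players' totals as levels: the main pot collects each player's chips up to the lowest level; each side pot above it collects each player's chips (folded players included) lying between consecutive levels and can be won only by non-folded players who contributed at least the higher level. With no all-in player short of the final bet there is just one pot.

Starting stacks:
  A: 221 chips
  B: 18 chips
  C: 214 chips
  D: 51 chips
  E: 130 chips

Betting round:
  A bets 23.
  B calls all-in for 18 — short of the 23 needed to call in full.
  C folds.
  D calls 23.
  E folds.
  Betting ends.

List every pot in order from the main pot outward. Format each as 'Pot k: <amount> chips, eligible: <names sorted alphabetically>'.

Contributions: A=23, B=18, D=23
Folded: C, E
Pot levels (distinct totals of non-folded players): 18, 23
Layer 1-18: 18 each from A, B, D = 18*3 = 54 chips; eligible A, B, D
Layer 19-23: 5 each from A, D = 5*2 = 10 chips; eligible A, D

Pot 1: 54 chips, eligible: A, B, D
Pot 2: 10 chips, eligible: A, D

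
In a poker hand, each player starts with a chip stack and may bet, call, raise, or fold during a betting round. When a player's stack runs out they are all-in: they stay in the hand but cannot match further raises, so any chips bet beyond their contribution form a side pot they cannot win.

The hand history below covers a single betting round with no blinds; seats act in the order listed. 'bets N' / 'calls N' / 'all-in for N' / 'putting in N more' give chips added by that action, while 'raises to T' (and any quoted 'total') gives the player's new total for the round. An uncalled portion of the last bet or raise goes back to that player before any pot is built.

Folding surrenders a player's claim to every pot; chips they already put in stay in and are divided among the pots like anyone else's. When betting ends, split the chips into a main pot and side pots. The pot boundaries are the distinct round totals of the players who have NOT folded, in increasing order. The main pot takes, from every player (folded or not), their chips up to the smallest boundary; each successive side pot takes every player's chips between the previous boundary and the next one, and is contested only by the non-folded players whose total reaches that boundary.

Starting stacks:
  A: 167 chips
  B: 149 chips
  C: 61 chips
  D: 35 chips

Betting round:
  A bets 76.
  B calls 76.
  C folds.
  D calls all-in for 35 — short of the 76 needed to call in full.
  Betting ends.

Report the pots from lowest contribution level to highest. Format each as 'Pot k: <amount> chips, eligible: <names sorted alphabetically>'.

Contributions: A=76, B=76, D=35
Folded: C
Pot levels (distinct totals of non-folded players): 35, 76
Layer 1-35: 35 each from A, B, D = 35*3 = 105 chips; eligible A, B, D
Layer 36-76: 41 each from A, B = 41*2 = 82 chips; eligible A, B

Pot 1: 105 chips, eligible: A, B, D
Pot 2: 82 chips, eligible: A, B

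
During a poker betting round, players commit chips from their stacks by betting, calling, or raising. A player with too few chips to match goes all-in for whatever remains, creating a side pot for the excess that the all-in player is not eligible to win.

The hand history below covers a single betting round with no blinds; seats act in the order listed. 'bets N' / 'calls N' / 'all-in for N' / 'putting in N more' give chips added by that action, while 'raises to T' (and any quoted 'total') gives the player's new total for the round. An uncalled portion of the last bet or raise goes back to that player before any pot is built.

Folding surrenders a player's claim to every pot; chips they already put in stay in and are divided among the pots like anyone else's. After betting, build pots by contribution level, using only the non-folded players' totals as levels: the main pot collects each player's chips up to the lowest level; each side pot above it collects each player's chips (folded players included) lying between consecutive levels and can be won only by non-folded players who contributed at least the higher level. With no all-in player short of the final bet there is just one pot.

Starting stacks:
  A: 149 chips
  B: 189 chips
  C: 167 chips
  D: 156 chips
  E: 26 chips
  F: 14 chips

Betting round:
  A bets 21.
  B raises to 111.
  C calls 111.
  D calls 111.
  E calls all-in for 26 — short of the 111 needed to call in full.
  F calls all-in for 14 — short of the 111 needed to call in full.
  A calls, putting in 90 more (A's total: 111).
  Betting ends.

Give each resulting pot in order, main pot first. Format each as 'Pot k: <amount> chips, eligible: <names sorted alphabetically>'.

Contributions: A=111, B=111, C=111, D=111, E=26, F=14
Pot levels (distinct totals of non-folded players): 14, 26, 111
Layer 1-14: 14 each from A, B, C, D, E, F = 14*6 = 84 chips; eligible A, B, C, D, E, F
Layer 15-26: 12 each from A, B, C, D, E = 12*5 = 60 chips; eligible A, B, C, D, E
Layer 27-111: 85 each from A, B, C, D = 85*4 = 340 chips; eligible A, B, C, D

Pot 1: 84 chips, eligible: A, B, C, D, E, F
Pot 2: 60 chips, eligible: A, B, C, D, E
Pot 3: 340 chips, eligible: A, B, C, D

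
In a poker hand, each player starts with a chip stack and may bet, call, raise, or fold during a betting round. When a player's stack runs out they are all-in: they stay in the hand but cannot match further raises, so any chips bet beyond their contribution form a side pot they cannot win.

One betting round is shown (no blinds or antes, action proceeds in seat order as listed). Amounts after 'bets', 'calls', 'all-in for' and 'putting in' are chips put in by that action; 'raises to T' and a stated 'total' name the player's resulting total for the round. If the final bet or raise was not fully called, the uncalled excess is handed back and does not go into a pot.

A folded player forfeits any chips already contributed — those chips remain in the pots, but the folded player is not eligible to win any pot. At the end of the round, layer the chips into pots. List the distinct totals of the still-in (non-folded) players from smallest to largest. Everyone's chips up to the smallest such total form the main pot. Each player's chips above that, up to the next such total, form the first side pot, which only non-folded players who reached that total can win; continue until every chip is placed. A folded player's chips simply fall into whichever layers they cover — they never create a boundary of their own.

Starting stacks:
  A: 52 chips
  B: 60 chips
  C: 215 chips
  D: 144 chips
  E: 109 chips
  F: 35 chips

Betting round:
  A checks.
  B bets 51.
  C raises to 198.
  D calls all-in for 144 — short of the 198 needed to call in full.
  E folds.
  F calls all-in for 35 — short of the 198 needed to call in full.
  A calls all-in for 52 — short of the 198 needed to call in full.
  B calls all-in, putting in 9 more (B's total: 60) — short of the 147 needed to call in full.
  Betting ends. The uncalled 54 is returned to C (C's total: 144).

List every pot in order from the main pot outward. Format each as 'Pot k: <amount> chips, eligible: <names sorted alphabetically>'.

Contributions (after 54 returned to C): A=52, B=60, C=144, D=144, F=35
Folded: E
Pot levels (distinct totals of non-folded players): 35, 52, 60, 144
Layer 1-35: 35 each from A, B, C, D, F = 35*5 = 175 chips; eligible A, B, C, D, F
Layer 36-52: 17 each from A, B, C, D = 17*4 = 68 chips; eligible A, B, C, D
Layer 53-60: 8 each from B, C, D = 8*3 = 24 chips; eligible B, C, D
Layer 61-144: 84 each from C, D = 84*2 = 168 chips; eligible C, D

Pot 1: 175 chips, eligible: A, B, C, D, F
Pot 2: 68 chips, eligible: A, B, C, D
Pot 3: 24 chips, eligible: B, C, D
Pot 4: 168 chips, eligible: C, D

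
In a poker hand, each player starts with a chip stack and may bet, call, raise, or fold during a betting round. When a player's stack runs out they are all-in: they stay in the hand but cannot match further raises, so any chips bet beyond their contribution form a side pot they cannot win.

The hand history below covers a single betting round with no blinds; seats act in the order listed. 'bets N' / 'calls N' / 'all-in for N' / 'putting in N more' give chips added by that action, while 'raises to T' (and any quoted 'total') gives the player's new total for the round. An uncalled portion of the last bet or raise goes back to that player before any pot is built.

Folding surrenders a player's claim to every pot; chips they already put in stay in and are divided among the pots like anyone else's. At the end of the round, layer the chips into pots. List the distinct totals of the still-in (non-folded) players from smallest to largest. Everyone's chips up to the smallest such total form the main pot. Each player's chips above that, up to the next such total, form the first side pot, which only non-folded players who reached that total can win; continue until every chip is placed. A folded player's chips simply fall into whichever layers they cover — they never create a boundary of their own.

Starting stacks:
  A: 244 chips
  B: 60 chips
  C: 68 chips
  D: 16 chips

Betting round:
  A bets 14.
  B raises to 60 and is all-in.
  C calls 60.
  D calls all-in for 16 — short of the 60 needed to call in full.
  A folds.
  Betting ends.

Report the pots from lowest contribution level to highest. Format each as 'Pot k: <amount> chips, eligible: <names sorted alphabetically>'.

Contributions: A=14, B=60, C=60, D=16
Folded: A
Pot levels (distinct totals of non-folded players): 16, 60
Layer 1-16: A 14 + B 16 + C 16 + D 16 = 62 chips; eligible B, C, D
Layer 17-60: 44 each from B, C = 44*2 = 88 chips; eligible B, C

Pot 1: 62 chips, eligible: B, C, D
Pot 2: 88 chips, eligible: B, C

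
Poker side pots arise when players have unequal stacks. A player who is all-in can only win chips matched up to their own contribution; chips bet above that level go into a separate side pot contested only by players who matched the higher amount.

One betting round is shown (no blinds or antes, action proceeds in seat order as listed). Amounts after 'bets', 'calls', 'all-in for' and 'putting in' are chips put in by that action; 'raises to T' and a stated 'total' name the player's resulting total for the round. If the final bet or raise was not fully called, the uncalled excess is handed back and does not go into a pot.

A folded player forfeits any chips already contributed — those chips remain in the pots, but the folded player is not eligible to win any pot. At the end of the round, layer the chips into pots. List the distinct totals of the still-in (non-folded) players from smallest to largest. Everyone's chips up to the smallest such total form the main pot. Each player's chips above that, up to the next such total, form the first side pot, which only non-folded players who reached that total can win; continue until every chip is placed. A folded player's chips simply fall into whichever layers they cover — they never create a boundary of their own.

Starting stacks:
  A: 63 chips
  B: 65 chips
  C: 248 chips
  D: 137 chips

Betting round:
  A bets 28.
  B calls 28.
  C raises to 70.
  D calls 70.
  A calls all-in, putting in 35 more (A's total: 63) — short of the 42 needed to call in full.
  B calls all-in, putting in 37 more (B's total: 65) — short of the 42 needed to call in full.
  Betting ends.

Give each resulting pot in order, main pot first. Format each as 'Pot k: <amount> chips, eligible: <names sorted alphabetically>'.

Contributions: A=63, B=65, C=70, D=70
Pot levels (distinct totals of non-folded players): 63, 65, 70
Layer 1-63: 63 each from A, B, C, D = 63*4 = 252 chips; eligible A, B, C, D
Layer 64-65: 2 each from B, C, D = 2*3 = 6 chips; eligible B, C, D
Layer 66-70: 5 each from C, D = 5*2 = 10 chips; eligible C, D

Pot 1: 252 chips, eligible: A, B, C, D
Pot 2: 6 chips, eligible: B, C, D
Pot 3: 10 chips, eligible: C, D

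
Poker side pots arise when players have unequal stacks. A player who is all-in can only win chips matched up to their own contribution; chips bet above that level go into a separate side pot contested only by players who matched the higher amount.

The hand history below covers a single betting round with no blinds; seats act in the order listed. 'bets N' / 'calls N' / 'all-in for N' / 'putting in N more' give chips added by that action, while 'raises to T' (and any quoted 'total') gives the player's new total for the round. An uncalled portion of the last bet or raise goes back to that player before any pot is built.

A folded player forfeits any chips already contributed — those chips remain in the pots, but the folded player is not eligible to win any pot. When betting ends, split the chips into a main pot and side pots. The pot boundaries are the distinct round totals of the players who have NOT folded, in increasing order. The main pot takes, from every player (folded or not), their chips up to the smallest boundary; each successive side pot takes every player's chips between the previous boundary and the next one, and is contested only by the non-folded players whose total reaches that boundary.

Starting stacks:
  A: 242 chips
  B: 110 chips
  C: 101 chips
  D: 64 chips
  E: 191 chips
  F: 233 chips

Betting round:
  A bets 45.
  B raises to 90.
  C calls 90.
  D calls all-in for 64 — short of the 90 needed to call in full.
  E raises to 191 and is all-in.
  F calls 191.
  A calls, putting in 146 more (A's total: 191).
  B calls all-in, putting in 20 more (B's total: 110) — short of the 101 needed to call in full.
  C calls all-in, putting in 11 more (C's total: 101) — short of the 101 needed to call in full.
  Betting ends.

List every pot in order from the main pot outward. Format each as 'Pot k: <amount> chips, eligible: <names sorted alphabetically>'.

Pot 1: 384 chips, eligible: A, B, C, D, E, F
Pot 2: 185 chips, eligible: A, B, C, E, F
Pot 3: 36 chips, eligible: A, B, E, F
Pot 4: 243 chips, eligible: A, E, F

Derivation:
Contributions: A=191, B=110, C=101, D=64, E=191, F=191
Pot levels (distinct totals of non-folded players): 64, 101, 110, 191
Layer 1-64: 64 each from A, B, C, D, E, F = 64*6 = 384 chips; eligible A, B, C, D, E, F
Layer 65-101: 37 each from A, B, C, E, F = 37*5 = 185 chips; eligible A, B, C, E, F
Layer 102-110: 9 each from A, B, E, F = 9*4 = 36 chips; eligible A, B, E, F
Layer 111-191: 81 each from A, E, F = 81*3 = 243 chips; eligible A, E, F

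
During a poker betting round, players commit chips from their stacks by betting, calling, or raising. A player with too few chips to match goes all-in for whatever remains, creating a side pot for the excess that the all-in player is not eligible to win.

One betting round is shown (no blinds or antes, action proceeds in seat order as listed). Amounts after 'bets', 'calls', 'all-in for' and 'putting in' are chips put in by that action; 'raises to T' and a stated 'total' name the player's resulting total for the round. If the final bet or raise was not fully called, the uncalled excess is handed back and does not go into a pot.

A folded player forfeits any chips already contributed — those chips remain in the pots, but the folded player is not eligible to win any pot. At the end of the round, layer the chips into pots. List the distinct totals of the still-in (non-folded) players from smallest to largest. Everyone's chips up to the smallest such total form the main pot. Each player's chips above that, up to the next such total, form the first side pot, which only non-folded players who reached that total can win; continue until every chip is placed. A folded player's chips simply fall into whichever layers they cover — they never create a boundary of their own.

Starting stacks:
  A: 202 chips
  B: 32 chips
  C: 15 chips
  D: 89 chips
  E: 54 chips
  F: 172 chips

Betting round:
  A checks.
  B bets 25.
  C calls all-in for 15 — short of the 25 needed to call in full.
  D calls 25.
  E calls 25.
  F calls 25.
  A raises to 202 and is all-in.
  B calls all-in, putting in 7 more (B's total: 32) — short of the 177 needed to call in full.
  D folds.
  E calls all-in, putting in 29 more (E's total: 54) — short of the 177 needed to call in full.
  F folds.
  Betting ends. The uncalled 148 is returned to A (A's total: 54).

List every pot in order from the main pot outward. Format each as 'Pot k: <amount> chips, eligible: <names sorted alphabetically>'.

Pot 1: 90 chips, eligible: A, B, C, E
Pot 2: 71 chips, eligible: A, B, E
Pot 3: 44 chips, eligible: A, E

Derivation:
Contributions (after 148 returned to A): A=54, B=32, C=15, D=25, E=54, F=25
Folded: D, F
Pot levels (distinct totals of non-folded players): 15, 32, 54
Layer 1-15: 15 each from A, B, C, D, E, F = 15*6 = 90 chips; eligible A, B, C, E
Layer 16-32: A 17 + B 17 + D 10 + E 17 + F 10 = 71 chips; eligible A, B, E
Layer 33-54: 22 each from A, E = 22*2 = 44 chips; eligible A, E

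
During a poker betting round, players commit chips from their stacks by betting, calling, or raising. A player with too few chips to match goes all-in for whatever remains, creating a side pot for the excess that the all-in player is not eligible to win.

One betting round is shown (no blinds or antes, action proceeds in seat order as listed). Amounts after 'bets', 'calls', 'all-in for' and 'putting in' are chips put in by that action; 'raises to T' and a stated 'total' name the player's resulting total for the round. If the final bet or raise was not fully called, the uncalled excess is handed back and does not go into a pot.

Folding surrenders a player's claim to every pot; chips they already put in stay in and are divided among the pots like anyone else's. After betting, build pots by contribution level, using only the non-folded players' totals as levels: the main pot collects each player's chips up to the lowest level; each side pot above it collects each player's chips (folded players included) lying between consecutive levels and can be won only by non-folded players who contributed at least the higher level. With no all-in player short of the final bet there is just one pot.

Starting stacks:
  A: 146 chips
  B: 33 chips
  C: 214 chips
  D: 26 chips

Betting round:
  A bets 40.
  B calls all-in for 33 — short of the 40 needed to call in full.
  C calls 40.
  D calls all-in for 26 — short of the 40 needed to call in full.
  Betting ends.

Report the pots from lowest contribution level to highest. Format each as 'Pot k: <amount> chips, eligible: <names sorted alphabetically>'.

Pot 1: 104 chips, eligible: A, B, C, D
Pot 2: 21 chips, eligible: A, B, C
Pot 3: 14 chips, eligible: A, C

Derivation:
Contributions: A=40, B=33, C=40, D=26
Pot levels (distinct totals of non-folded players): 26, 33, 40
Layer 1-26: 26 each from A, B, C, D = 26*4 = 104 chips; eligible A, B, C, D
Layer 27-33: 7 each from A, B, C = 7*3 = 21 chips; eligible A, B, C
Layer 34-40: 7 each from A, C = 7*2 = 14 chips; eligible A, C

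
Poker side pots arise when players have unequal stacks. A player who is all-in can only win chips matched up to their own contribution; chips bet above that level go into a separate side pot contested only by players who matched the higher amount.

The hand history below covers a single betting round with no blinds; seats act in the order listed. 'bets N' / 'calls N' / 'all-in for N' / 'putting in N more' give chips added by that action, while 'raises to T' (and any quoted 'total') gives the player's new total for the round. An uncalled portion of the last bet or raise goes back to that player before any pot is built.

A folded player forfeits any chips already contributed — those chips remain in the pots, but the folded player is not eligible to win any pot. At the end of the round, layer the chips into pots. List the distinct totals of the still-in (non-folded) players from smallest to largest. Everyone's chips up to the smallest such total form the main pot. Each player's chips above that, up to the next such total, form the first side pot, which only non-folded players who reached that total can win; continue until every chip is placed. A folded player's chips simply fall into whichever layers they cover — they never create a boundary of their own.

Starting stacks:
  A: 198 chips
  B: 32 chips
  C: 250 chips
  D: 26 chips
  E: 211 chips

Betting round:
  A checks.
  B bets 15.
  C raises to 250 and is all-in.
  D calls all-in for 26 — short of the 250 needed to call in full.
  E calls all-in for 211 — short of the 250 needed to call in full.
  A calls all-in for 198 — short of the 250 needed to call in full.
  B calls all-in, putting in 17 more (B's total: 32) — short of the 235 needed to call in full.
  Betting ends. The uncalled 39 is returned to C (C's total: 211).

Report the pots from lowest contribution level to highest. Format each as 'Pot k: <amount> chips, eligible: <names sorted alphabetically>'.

Pot 1: 130 chips, eligible: A, B, C, D, E
Pot 2: 24 chips, eligible: A, B, C, E
Pot 3: 498 chips, eligible: A, C, E
Pot 4: 26 chips, eligible: C, E

Derivation:
Contributions (after 39 returned to C): A=198, B=32, C=211, D=26, E=211
Pot levels (distinct totals of non-folded players): 26, 32, 198, 211
Layer 1-26: 26 each from A, B, C, D, E = 26*5 = 130 chips; eligible A, B, C, D, E
Layer 27-32: 6 each from A, B, C, E = 6*4 = 24 chips; eligible A, B, C, E
Layer 33-198: 166 each from A, C, E = 166*3 = 498 chips; eligible A, C, E
Layer 199-211: 13 each from C, E = 13*2 = 26 chips; eligible C, E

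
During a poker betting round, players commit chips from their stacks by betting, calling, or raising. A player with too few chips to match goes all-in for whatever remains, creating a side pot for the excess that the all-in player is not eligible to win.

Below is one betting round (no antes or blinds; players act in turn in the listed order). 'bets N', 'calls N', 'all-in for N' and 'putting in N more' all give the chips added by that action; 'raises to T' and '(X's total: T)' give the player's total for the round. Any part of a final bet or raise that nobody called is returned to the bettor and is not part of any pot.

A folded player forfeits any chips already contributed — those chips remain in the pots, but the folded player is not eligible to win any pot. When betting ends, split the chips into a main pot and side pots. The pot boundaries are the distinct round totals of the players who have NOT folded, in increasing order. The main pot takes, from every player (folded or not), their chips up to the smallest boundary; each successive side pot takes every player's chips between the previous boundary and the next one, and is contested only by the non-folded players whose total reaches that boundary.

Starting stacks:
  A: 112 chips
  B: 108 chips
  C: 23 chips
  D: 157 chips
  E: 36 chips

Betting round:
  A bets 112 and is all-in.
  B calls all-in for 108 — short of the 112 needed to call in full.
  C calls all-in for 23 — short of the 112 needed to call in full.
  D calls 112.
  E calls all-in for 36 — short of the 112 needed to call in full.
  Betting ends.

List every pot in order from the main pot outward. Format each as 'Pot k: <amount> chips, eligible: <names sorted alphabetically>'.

Pot 1: 115 chips, eligible: A, B, C, D, E
Pot 2: 52 chips, eligible: A, B, D, E
Pot 3: 216 chips, eligible: A, B, D
Pot 4: 8 chips, eligible: A, D

Derivation:
Contributions: A=112, B=108, C=23, D=112, E=36
Pot levels (distinct totals of non-folded players): 23, 36, 108, 112
Layer 1-23: 23 each from A, B, C, D, E = 23*5 = 115 chips; eligible A, B, C, D, E
Layer 24-36: 13 each from A, B, D, E = 13*4 = 52 chips; eligible A, B, D, E
Layer 37-108: 72 each from A, B, D = 72*3 = 216 chips; eligible A, B, D
Layer 109-112: 4 each from A, D = 4*2 = 8 chips; eligible A, D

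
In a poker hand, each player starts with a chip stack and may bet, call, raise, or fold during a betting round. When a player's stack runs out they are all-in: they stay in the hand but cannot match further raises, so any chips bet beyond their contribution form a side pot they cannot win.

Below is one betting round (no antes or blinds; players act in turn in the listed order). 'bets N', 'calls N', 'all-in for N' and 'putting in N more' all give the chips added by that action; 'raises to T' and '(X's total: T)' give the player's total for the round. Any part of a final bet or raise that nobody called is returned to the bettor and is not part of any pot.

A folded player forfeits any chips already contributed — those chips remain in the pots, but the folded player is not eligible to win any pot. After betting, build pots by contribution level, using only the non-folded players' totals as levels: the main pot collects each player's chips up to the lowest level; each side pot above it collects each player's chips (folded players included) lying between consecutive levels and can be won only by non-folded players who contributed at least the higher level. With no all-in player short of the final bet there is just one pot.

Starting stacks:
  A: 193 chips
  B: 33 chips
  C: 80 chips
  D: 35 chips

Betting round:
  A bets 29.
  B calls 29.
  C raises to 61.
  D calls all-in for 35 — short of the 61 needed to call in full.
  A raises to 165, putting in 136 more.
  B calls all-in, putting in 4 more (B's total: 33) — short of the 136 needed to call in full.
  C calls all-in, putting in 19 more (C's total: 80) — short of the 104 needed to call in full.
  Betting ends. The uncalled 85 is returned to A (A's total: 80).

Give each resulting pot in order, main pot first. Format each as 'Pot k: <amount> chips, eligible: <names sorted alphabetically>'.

Pot 1: 132 chips, eligible: A, B, C, D
Pot 2: 6 chips, eligible: A, C, D
Pot 3: 90 chips, eligible: A, C

Derivation:
Contributions (after 85 returned to A): A=80, B=33, C=80, D=35
Pot levels (distinct totals of non-folded players): 33, 35, 80
Layer 1-33: 33 each from A, B, C, D = 33*4 = 132 chips; eligible A, B, C, D
Layer 34-35: 2 each from A, C, D = 2*3 = 6 chips; eligible A, C, D
Layer 36-80: 45 each from A, C = 45*2 = 90 chips; eligible A, C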